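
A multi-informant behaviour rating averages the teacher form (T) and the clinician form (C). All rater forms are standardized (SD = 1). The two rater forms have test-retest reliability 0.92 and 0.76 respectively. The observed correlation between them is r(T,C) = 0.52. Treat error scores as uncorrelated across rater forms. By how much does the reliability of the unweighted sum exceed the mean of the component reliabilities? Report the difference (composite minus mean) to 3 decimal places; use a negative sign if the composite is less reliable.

Var(sum) = 2 + 1.04 = 3.04; true-score variance = 1.68 + 1.04 = 2.72; composite reliability = 0.8947.
Mean component reliability = 0.8400.
Difference = 0.8947 − 0.8400 = 0.055.

0.055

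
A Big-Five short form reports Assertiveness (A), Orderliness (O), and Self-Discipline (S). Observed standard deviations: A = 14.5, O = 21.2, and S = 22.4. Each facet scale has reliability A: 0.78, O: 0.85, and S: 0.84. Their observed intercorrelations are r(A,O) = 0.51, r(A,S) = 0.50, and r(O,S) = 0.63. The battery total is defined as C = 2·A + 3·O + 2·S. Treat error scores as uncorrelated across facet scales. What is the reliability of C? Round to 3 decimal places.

0.919

Var(C) = 2²·14.5² + 3²·21.2² + 2²·22.4² + 2·[6·14.5·21.2·0.51 + 4·14.5·22.4·0.50 + 6·21.2·22.4·0.63] = 6893 + 6770.58 = 13663.6.
Under uncorrelated errors the observed covariances equal the true-score covariances, so only the own-variance terms attenuate.
True-score variance = [2²·14.5²·0.78 + 3²·21.2²·0.85 + 2²·22.4²·0.84] + 6770.58 = 5780.11 + 6770.58 = 12550.7.
Reliability = 12550.7 / 13663.6 = 0.919.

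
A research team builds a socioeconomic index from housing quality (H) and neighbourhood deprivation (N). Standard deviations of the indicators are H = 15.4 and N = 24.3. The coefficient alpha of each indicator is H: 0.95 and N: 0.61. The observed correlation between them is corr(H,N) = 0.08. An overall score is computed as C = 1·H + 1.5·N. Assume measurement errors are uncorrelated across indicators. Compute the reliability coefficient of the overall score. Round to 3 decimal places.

Var(C) = 15.4² + 1.5²·24.3² + 2·[1.5·15.4·24.3·0.08] = 1565.76 + 89.8128 = 1655.58.
With uncorrelated errors the cross-covariances are all true-score covariance, so they carry over unchanged; only the diagonal terms shrink to ρᵢσᵢ².
True-score variance = [15.4²·0.95 + 1.5²·24.3²·0.61] + 89.8128 = 1035.75 + 89.8128 = 1125.56.
Reliability = 1125.56 / 1655.58 = 0.680.

0.680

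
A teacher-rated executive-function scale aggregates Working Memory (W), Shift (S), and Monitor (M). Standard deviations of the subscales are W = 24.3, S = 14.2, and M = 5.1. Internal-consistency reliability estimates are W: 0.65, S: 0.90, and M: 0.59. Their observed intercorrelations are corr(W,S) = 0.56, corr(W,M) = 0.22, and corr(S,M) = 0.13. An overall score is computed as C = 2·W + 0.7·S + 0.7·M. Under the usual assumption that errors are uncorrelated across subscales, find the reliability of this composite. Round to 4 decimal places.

Var(C) = 2²·24.3² + 0.7²·14.2² + 0.7²·5.1² + 2·[1.4·24.3·14.2·0.56 + 1.4·24.3·5.1·0.22 + 0.49·14.2·5.1·0.13] = 2473.51 + 626.621 = 3100.13.
Because errors are independent across components, Cov(Tᵢ,Tⱼ) = Cov(Xᵢ,Xⱼ); the off-diagonal part of the true-score variance is the same as above.
True-score variance = [2²·24.3²·0.65 + 0.7²·14.2²·0.90 + 0.7²·5.1²·0.59] + 626.621 = 1631.72 + 626.621 = 2258.34.
Reliability = 2258.34 / 3100.13 = 0.7285.

0.7285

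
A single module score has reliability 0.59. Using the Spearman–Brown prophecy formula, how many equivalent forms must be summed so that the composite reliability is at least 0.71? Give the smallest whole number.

k ≥ ρ*(1−ρ₁)/(ρ₁(1−ρ*)) = 0.71·0.41 / (0.59·0.29) = 1.701.
Smallest integer k = 2.

2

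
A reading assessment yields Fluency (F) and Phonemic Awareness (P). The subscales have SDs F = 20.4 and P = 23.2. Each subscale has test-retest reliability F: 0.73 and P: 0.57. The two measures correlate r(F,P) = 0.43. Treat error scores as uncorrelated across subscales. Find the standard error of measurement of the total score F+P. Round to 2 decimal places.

Var(total) = 954.4 + 407.021 = 1361.42.
True-score variance = 610.594 + 407.021 = 1017.61, so reliability = 0.7475.
Error variance = 1361.42 − 1017.61 = 343.806; SEM = √343.806 = 18.54.

18.54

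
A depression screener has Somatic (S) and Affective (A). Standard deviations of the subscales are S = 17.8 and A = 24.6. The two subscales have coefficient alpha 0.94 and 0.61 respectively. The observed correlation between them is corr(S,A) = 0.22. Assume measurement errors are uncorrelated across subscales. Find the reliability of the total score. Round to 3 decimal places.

0.771

Var(S+A) = 17.8² + 24.6² + 2·[17.8·24.6·0.22] = 922 + 192.667 = 1114.67.
Because errors are independent across components, Cov(Tᵢ,Tⱼ) = Cov(Xᵢ,Xⱼ); the off-diagonal part of the true-score variance is the same as above.
True-score variance = [17.8²·0.94 + 24.6²·0.61] + 192.667 = 666.977 + 192.667 = 859.644.
Reliability = 859.644 / 1114.67 = 0.771.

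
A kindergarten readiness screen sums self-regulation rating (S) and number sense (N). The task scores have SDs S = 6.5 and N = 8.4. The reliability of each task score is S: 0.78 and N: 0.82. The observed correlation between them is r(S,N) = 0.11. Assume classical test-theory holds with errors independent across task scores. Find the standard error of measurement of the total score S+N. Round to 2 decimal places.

4.69

Var(total) = 112.81 + 12.012 = 124.822.
True-score variance = 90.8142 + 12.012 = 102.826, so reliability = 0.8238.
Error variance = 124.822 − 102.826 = 21.9958; SEM = √21.9958 = 4.69.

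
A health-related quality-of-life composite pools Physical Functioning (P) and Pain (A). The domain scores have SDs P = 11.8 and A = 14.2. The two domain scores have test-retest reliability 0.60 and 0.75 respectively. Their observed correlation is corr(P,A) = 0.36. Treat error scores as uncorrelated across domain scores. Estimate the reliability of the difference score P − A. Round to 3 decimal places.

Var(P−A) = 11.8² + 14.2² − 2·11.8·14.2·0.36 = 340.88 − 120.643 = 220.237.
Under uncorrelated errors the observed covariances equal the true-score covariances, so only the own-variance terms attenuate.
True-score variance = [11.8²·0.60 + 14.2²·0.75] − 120.643 = 234.774 − 120.643 = 114.131.
Reliability = 114.131 / 220.237 = 0.518.

0.518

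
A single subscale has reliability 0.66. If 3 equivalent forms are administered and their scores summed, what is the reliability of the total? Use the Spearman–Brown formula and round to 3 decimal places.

ρ_k = kρ / (1 + (k−1)ρ) = 3·0.66 / (1 + 2·0.66) = 1.980 / 2.320 = 0.853.

0.853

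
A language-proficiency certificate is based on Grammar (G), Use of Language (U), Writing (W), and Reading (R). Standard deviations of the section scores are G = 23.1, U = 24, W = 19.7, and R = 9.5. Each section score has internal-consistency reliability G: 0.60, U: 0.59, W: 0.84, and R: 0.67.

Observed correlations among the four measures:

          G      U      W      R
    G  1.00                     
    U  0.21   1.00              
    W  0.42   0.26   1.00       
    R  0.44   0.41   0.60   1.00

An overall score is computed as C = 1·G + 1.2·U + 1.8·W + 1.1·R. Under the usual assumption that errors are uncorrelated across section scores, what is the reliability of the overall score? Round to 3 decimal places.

0.846

Var(C) = 23.1² + 1.2²·24² + 1.8²·19.7² + 1.1²·9.5² + 2·[1.2·23.1·24·0.21 + 1.8·23.1·19.7·0.42 + 1.1·23.1·9.5·0.44 + 2.16·24·19.7·0.26 + 1.32·24·9.5·0.41 + 1.98·19.7·9.5·0.60] = 2729.66 + 2402.42 = 5132.08.
Because errors are independent across components, Cov(Tᵢ,Tⱼ) = Cov(Xᵢ,Xⱼ); the off-diagonal part of the true-score variance is the same as above.
True-score variance = [23.1²·0.60 + 1.2²·24²·0.59 + 1.8²·19.7²·0.84 + 1.1²·9.5²·0.67] + 2402.42 = 1938.93 + 2402.42 = 4341.34.
Reliability = 4341.34 / 5132.08 = 0.846.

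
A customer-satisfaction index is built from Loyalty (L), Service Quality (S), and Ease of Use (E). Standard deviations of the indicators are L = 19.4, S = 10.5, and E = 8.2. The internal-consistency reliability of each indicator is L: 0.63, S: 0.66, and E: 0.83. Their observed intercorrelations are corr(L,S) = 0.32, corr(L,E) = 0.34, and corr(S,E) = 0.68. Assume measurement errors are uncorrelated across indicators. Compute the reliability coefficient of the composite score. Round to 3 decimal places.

0.793

Var(L+S+E) = 19.4² + 10.5² + 8.2² + 2·[19.4·10.5·0.32 + 19.4·8.2·0.34 + 10.5·8.2·0.68] = 553.85 + 355.638 = 909.488.
With uncorrelated errors the cross-covariances are all true-score covariance, so they carry over unchanged; only the diagonal terms shrink to ρᵢσᵢ².
True-score variance = [19.4²·0.63 + 10.5²·0.66 + 8.2²·0.83] + 355.638 = 365.681 + 355.638 = 721.319.
Reliability = 721.319 / 909.488 = 0.793.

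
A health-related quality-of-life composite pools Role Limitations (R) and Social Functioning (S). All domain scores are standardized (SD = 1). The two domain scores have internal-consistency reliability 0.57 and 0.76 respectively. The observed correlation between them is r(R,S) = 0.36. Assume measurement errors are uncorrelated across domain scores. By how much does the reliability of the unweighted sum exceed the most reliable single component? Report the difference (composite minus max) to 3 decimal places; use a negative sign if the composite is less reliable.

Var(sum) = 2 + 0.72 = 2.72; true-score variance = 1.33 + 0.72 = 2.05; composite reliability = 0.7537.
Max component reliability = 0.7600.
Difference = 0.7537 − 0.7600 = -0.006.

-0.006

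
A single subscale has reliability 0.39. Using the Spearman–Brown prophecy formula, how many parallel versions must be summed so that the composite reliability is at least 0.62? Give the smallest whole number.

k ≥ ρ*(1−ρ₁)/(ρ₁(1−ρ*)) = 0.62·0.61 / (0.39·0.38) = 2.552.
Smallest integer k = 3.

3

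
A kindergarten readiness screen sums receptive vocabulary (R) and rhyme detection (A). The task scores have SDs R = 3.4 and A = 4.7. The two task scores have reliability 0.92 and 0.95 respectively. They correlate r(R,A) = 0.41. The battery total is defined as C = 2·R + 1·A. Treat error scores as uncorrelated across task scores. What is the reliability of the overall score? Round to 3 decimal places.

Var(C) = 2²·3.4² + 4.7² + 2·[2·3.4·4.7·0.41] = 68.33 + 26.2072 = 94.5372.
With uncorrelated errors the cross-covariances are all true-score covariance, so they carry over unchanged; only the diagonal terms shrink to ρᵢσᵢ².
True-score variance = [2²·3.4²·0.92 + 4.7²·0.95] + 26.2072 = 63.5263 + 26.2072 = 89.7335.
Reliability = 89.7335 / 94.5372 = 0.949.

0.949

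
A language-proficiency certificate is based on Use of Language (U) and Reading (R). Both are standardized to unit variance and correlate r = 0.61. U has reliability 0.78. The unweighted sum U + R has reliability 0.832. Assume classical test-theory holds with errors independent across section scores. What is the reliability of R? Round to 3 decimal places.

0.679

Var(U+R) = 2 + 2·0.61 = 3.220.
True-score variance = ρ_U + ρ_R + 2·0.61, so 0.832 = (0.78 + ρ_R + 1.22) / 3.220.
ρ_R = 0.832·3.220 − 0.78 − 1.22 = 0.679.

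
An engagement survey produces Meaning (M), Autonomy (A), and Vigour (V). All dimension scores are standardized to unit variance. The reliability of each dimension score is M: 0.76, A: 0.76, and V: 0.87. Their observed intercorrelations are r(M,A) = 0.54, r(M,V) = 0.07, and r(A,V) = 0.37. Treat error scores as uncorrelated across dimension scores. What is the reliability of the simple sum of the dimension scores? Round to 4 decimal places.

0.8770

Var(M+A+V) = 3 + 2·[0.54 + 0.07 + 0.37] = 3 + 1.96 = 4.96.
Because errors are independent across components, Cov(Tᵢ,Tⱼ) = Cov(Xᵢ,Xⱼ); the off-diagonal part of the true-score variance is the same as above.
True-score variance = [0.76 + 0.76 + 0.87] + 1.96 = 2.39 + 1.96 = 4.35.
Reliability = 4.35 / 4.96 = 0.8770.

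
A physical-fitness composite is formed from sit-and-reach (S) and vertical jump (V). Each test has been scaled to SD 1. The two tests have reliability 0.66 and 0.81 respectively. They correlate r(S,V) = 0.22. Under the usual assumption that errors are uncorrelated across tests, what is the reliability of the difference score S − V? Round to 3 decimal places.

0.660

Var(S−V) = 1 + 1 − 2·0.22 = 2 − 0.44 = 1.56.
Because errors are independent across components, Cov(Tᵢ,Tⱼ) = Cov(Xᵢ,Xⱼ); the off-diagonal part of the true-score variance is the same as above.
True-score variance = [0.66 + 0.81] − 0.44 = 1.47 − 0.44 = 1.03.
Reliability = 1.03 / 1.56 = 0.660.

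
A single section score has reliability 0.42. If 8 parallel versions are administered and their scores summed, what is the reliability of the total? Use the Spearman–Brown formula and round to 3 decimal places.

0.853

ρ_k = kρ / (1 + (k−1)ρ) = 8·0.42 / (1 + 7·0.42) = 3.360 / 3.940 = 0.853.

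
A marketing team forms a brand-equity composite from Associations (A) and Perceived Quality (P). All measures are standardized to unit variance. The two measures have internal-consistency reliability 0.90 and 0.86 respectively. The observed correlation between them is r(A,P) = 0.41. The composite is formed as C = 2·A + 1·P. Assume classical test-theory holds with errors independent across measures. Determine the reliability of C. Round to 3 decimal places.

0.919

Var(C) = 2² + 1 + 2·[2·0.41] = 5 + 1.64 = 6.64.
With uncorrelated errors the cross-covariances are all true-score covariance, so they carry over unchanged; only the diagonal terms shrink to ρᵢσᵢ².
True-score variance = [2²·0.90 + 0.86] + 1.64 = 4.46 + 1.64 = 6.1.
Reliability = 6.1 / 6.64 = 0.919.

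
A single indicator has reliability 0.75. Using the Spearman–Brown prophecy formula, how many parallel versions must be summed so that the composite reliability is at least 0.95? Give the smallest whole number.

7

k ≥ ρ*(1−ρ₁)/(ρ₁(1−ρ*)) = 0.95·0.25 / (0.75·0.05) = 6.333.
Smallest integer k = 7.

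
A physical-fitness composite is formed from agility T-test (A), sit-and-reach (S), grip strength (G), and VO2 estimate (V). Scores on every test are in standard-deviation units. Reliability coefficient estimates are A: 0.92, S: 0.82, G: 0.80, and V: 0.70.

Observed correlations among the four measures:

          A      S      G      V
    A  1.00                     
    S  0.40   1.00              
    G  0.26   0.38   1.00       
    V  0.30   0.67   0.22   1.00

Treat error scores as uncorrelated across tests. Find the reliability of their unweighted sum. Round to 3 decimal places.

Var(A+S+G+V) = 4 + 2·[0.40 + 0.26 + 0.30 + 0.38 + 0.67 + 0.22] = 4 + 4.46 = 8.46.
Under uncorrelated errors the observed covariances equal the true-score covariances, so only the own-variance terms attenuate.
True-score variance = [0.92 + 0.82 + 0.80 + 0.70] + 4.46 = 3.24 + 4.46 = 7.7.
Reliability = 7.7 / 8.46 = 0.910.

0.910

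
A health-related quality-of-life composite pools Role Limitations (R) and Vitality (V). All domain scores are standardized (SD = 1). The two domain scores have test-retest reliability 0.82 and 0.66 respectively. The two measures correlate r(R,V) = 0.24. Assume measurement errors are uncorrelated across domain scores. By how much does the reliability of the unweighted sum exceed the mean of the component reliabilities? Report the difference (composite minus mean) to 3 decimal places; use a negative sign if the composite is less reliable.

0.050

Var(sum) = 2 + 0.48 = 2.48; true-score variance = 1.48 + 0.48 = 1.96; composite reliability = 0.7903.
Mean component reliability = 0.7400.
Difference = 0.7903 − 0.7400 = 0.050.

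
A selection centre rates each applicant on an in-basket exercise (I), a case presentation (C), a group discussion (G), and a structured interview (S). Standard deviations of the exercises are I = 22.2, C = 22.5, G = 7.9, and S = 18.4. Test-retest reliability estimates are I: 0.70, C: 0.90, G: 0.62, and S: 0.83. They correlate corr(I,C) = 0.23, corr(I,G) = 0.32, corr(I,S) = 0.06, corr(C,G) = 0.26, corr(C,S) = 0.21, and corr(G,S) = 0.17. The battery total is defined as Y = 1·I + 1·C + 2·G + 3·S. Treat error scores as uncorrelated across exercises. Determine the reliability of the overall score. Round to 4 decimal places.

0.8625

Var(Y) = 22.2² + 22.5² + 2²·7.9² + 3²·18.4² + 2·[22.2·22.5·0.23 + 2·22.2·7.9·0.32 + 3·22.2·18.4·0.06 + 2·22.5·7.9·0.26 + 3·22.5·18.4·0.21 + 6·7.9·18.4·0.17] = 4295.77 + 1604.34 = 5900.11.
Under uncorrelated errors the observed covariances equal the true-score covariances, so only the own-variance terms attenuate.
True-score variance = [22.2²·0.70 + 22.5²·0.90 + 2²·7.9²·0.62 + 3²·18.4²·0.83] + 1604.34 = 3484.43 + 1604.34 = 5088.78.
Reliability = 5088.78 / 5900.11 = 0.8625.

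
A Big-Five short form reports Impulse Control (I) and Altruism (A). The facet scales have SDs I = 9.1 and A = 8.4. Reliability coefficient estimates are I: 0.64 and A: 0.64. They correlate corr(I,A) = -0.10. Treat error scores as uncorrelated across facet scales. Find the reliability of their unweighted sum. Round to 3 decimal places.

0.600

Var(I+A) = 9.1² + 8.4² + 2·[9.1·8.4·(-0.10)] = 153.37 − 15.288 = 138.082.
Because errors are independent across components, Cov(Tᵢ,Tⱼ) = Cov(Xᵢ,Xⱼ); the off-diagonal part of the true-score variance is the same as above.
True-score variance = [9.1²·0.64 + 8.4²·0.64] − 15.288 = 98.1568 − 15.288 = 82.8688.
Reliability = 82.8688 / 138.082 = 0.600.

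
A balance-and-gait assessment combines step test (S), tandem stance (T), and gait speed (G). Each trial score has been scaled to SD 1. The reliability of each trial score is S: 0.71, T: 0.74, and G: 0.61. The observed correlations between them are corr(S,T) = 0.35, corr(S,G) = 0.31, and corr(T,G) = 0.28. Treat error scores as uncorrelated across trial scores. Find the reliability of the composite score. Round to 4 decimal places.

Var(S+T+G) = 3 + 2·[0.35 + 0.31 + 0.28] = 3 + 1.88 = 4.88.
Because errors are independent across components, Cov(Tᵢ,Tⱼ) = Cov(Xᵢ,Xⱼ); the off-diagonal part of the true-score variance is the same as above.
True-score variance = [0.71 + 0.74 + 0.61] + 1.88 = 2.06 + 1.88 = 3.94.
Reliability = 3.94 / 4.88 = 0.8074.

0.8074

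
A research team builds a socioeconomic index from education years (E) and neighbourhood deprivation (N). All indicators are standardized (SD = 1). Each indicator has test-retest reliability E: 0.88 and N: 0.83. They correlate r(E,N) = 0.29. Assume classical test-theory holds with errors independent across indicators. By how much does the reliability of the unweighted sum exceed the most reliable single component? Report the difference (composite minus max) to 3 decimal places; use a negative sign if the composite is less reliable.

0.008

Var(sum) = 2 + 0.58 = 2.58; true-score variance = 1.71 + 0.58 = 2.29; composite reliability = 0.8876.
Max component reliability = 0.8800.
Difference = 0.8876 − 0.8800 = 0.008.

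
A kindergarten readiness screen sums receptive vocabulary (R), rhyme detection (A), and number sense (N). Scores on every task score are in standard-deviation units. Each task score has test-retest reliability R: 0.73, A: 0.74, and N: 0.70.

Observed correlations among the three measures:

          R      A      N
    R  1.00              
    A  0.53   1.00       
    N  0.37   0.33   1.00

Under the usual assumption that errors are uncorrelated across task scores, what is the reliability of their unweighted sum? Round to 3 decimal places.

0.848

Var(R+A+N) = 3 + 2·[0.53 + 0.37 + 0.33] = 3 + 2.46 = 5.46.
With uncorrelated errors the cross-covariances are all true-score covariance, so they carry over unchanged; only the diagonal terms shrink to ρᵢσᵢ².
True-score variance = [0.73 + 0.74 + 0.70] + 2.46 = 2.17 + 2.46 = 4.63.
Reliability = 4.63 / 5.46 = 0.848.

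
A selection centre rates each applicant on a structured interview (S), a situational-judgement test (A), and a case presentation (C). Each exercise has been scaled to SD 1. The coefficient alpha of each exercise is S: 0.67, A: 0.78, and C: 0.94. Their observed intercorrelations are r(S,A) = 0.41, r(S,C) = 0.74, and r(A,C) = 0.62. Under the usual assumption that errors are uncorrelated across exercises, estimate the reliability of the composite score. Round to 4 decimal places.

0.9067

Var(S+A+C) = 3 + 2·[0.41 + 0.74 + 0.62] = 3 + 3.54 = 6.54.
Because errors are independent across components, Cov(Tᵢ,Tⱼ) = Cov(Xᵢ,Xⱼ); the off-diagonal part of the true-score variance is the same as above.
True-score variance = [0.67 + 0.78 + 0.94] + 3.54 = 2.39 + 3.54 = 5.93.
Reliability = 5.93 / 6.54 = 0.9067.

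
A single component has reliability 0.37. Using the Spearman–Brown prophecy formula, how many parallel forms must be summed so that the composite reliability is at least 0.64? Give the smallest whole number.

4

k ≥ ρ*(1−ρ₁)/(ρ₁(1−ρ*)) = 0.64·0.63 / (0.37·0.36) = 3.027.
Smallest integer k = 4.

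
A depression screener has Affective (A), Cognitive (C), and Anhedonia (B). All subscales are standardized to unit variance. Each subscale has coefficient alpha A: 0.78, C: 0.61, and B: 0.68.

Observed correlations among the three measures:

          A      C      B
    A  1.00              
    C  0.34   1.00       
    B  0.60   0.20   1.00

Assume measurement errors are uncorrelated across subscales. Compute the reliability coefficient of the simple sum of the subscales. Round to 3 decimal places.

Var(A+C+B) = 3 + 2·[0.34 + 0.60 + 0.20] = 3 + 2.28 = 5.28.
Because errors are independent across components, Cov(Tᵢ,Tⱼ) = Cov(Xᵢ,Xⱼ); the off-diagonal part of the true-score variance is the same as above.
True-score variance = [0.78 + 0.61 + 0.68] + 2.28 = 2.07 + 2.28 = 4.35.
Reliability = 4.35 / 5.28 = 0.824.

0.824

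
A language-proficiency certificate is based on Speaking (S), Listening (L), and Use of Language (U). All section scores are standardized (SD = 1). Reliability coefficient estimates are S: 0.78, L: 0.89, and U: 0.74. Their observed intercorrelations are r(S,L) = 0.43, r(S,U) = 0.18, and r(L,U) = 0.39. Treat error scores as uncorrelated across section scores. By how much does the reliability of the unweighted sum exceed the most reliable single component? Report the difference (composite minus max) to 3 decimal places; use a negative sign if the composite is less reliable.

-0.008

Var(sum) = 3 + 2 = 5; true-score variance = 2.41 + 2 = 4.41; composite reliability = 0.8820.
Max component reliability = 0.8900.
Difference = 0.8820 − 0.8900 = -0.008.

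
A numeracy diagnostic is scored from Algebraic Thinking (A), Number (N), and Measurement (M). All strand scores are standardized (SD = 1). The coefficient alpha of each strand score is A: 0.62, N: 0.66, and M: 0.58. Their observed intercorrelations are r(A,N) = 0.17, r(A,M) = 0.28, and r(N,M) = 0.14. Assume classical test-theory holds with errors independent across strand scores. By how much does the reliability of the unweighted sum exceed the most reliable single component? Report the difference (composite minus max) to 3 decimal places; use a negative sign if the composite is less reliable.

0.067

Var(sum) = 3 + 1.18 = 4.18; true-score variance = 1.86 + 1.18 = 3.04; composite reliability = 0.7273.
Max component reliability = 0.6600.
Difference = 0.7273 − 0.6600 = 0.067.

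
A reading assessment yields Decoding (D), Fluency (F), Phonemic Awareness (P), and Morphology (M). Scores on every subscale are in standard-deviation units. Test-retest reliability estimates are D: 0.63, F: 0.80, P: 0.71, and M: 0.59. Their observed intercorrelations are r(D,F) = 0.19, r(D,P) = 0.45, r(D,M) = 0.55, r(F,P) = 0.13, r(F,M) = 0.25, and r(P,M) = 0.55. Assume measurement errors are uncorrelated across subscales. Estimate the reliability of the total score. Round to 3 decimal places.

0.846

Var(D+F+P+M) = 4 + 2·[0.19 + 0.45 + 0.55 + 0.13 + 0.25 + 0.55] = 4 + 4.24 = 8.24.
Under uncorrelated errors the observed covariances equal the true-score covariances, so only the own-variance terms attenuate.
True-score variance = [0.63 + 0.80 + 0.71 + 0.59] + 4.24 = 2.73 + 4.24 = 6.97.
Reliability = 6.97 / 8.24 = 0.846.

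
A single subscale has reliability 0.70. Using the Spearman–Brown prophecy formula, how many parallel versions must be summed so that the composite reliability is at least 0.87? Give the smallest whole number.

3

k ≥ ρ*(1−ρ₁)/(ρ₁(1−ρ*)) = 0.87·0.30 / (0.70·0.13) = 2.868.
Smallest integer k = 3.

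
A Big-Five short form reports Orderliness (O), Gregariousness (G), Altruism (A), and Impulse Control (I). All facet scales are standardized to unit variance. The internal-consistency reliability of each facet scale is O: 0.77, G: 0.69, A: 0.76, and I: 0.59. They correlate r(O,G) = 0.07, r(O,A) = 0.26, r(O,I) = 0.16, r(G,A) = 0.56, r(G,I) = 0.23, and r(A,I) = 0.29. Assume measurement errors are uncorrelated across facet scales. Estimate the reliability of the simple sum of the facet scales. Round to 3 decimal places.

Var(O+G+A+I) = 4 + 2·[0.07 + 0.26 + 0.16 + 0.56 + 0.23 + 0.29] = 4 + 3.14 = 7.14.
With uncorrelated errors the cross-covariances are all true-score covariance, so they carry over unchanged; only the diagonal terms shrink to ρᵢσᵢ².
True-score variance = [0.77 + 0.69 + 0.76 + 0.59] + 3.14 = 2.81 + 3.14 = 5.95.
Reliability = 5.95 / 7.14 = 0.833.

0.833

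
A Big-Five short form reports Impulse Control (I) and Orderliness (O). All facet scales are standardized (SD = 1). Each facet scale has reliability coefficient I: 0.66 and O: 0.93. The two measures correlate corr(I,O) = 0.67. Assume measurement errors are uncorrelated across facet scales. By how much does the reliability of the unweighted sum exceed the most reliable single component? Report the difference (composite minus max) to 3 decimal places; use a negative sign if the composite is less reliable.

Var(sum) = 2 + 1.34 = 3.34; true-score variance = 1.59 + 1.34 = 2.93; composite reliability = 0.8772.
Max component reliability = 0.9300.
Difference = 0.8772 − 0.9300 = -0.053.

-0.053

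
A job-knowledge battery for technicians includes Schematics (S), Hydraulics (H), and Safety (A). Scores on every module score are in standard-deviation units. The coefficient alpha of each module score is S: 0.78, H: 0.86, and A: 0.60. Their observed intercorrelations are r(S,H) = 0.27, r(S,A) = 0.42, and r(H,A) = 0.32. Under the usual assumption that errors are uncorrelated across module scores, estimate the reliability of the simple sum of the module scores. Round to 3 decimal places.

0.849

Var(S+H+A) = 3 + 2·[0.27 + 0.42 + 0.32] = 3 + 2.02 = 5.02.
Under uncorrelated errors the observed covariances equal the true-score covariances, so only the own-variance terms attenuate.
True-score variance = [0.78 + 0.86 + 0.60] + 2.02 = 2.24 + 2.02 = 4.26.
Reliability = 4.26 / 5.02 = 0.849.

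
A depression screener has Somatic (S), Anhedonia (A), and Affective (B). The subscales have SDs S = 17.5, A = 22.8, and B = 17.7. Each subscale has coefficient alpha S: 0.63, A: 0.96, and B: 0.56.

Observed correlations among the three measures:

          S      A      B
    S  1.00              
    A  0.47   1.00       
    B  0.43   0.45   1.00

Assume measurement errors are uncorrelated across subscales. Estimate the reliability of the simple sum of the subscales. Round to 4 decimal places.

0.8732

Var(S+A+B) = 17.5² + 22.8² + 17.7² + 2·[17.5·22.8·0.47 + 17.5·17.7·0.43 + 22.8·17.7·0.45] = 1139.38 + 1004.65 = 2144.03.
Because errors are independent across components, Cov(Tᵢ,Tⱼ) = Cov(Xᵢ,Xⱼ); the off-diagonal part of the true-score variance is the same as above.
True-score variance = [17.5²·0.63 + 22.8²·0.96 + 17.7²·0.56] + 1004.65 = 867.426 + 1004.65 = 1872.08.
Reliability = 1872.08 / 2144.03 = 0.8732.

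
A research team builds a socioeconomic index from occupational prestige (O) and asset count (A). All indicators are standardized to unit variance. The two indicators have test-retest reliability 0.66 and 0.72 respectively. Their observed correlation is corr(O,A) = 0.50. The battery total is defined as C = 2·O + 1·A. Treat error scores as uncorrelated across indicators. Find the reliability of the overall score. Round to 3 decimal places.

0.766

Var(C) = 2² + 1 + 2·[2·0.50] = 5 + 2 = 7.
Because errors are independent across components, Cov(Tᵢ,Tⱼ) = Cov(Xᵢ,Xⱼ); the off-diagonal part of the true-score variance is the same as above.
True-score variance = [2²·0.66 + 0.72] + 2 = 3.36 + 2 = 5.36.
Reliability = 5.36 / 7 = 0.766.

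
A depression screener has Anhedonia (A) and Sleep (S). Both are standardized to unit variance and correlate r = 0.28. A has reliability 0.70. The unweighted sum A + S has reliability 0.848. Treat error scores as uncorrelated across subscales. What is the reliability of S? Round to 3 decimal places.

Var(A+S) = 2 + 2·0.28 = 2.560.
True-score variance = ρ_A + ρ_S + 2·0.28, so 0.848 = (0.70 + ρ_S + 0.56) / 2.560.
ρ_S = 0.848·2.560 − 0.70 − 0.56 = 0.911.

0.911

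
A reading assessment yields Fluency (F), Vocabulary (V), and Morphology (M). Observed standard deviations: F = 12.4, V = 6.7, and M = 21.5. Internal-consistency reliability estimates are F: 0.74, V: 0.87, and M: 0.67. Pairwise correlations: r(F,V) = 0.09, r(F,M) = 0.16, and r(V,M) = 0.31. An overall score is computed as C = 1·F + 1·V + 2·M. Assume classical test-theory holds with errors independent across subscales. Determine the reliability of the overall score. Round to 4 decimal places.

Var(C) = 12.4² + 6.7² + 2²·21.5² + 2·[12.4·6.7·0.09 + 2·12.4·21.5·0.16 + 2·6.7·21.5·0.31] = 2047.65 + 364.2 = 2411.85.
Because errors are independent across components, Cov(Tᵢ,Tⱼ) = Cov(Xᵢ,Xⱼ); the off-diagonal part of the true-score variance is the same as above.
True-score variance = [12.4²·0.74 + 6.7²·0.87 + 2²·21.5²·0.67] + 364.2 = 1391.67 + 364.2 = 1755.87.
Reliability = 1755.87 / 2411.85 = 0.7280.

0.7280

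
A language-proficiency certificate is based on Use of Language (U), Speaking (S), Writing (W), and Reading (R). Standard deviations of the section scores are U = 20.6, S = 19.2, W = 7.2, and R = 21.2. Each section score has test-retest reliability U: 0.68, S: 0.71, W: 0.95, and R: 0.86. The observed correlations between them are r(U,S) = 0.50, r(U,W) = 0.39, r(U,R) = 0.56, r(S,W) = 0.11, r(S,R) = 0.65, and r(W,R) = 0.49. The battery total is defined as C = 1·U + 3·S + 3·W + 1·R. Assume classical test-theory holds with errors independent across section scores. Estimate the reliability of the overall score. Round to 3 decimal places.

Var(C) = 20.6² + 3²·19.2² + 3²·7.2² + 21.2² + 2·[3·20.6·19.2·0.50 + 3·20.6·7.2·0.39 + 20.6·21.2·0.56 + 9·19.2·7.2·0.11 + 3·19.2·21.2·0.65 + 3·7.2·21.2·0.49] = 4658.12 + 4332.69 = 8990.81.
With uncorrelated errors the cross-covariances are all true-score covariance, so they carry over unchanged; only the diagonal terms shrink to ρᵢσᵢ².
True-score variance = [20.6²·0.68 + 3²·19.2²·0.71 + 3²·7.2²·0.95 + 21.2²·0.86] + 4332.69 = 3473.92 + 4332.69 = 7806.61.
Reliability = 7806.61 / 8990.81 = 0.868.

0.868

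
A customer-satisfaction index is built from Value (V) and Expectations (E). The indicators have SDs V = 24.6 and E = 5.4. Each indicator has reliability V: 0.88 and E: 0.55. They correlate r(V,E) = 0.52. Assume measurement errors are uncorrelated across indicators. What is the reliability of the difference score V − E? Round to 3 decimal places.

Var(V−E) = 24.6² + 5.4² − 2·24.6·5.4·0.52 = 634.32 − 138.154 = 496.166.
Under uncorrelated errors the observed covariances equal the true-score covariances, so only the own-variance terms attenuate.
True-score variance = [24.6²·0.88 + 5.4²·0.55] − 138.154 = 548.579 − 138.154 = 410.425.
Reliability = 410.425 / 496.166 = 0.827.

0.827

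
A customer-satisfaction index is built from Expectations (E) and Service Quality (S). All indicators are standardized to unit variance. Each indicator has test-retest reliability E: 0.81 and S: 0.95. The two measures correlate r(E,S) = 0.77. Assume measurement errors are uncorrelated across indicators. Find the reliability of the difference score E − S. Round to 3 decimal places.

Var(E−S) = 1 + 1 − 2·0.77 = 2 − 1.54 = 0.46.
With uncorrelated errors the cross-covariances are all true-score covariance, so they carry over unchanged; only the diagonal terms shrink to ρᵢσᵢ².
True-score variance = [0.81 + 0.95] − 1.54 = 1.76 − 1.54 = 0.22.
Reliability = 0.22 / 0.46 = 0.478.

0.478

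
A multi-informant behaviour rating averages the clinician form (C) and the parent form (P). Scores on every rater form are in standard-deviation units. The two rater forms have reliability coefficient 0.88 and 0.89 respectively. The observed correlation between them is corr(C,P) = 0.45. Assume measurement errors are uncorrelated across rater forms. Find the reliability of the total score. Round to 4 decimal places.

Var(C+P) = 2 + 2·[0.45] = 2 + 0.9 = 2.9.
With uncorrelated errors the cross-covariances are all true-score covariance, so they carry over unchanged; only the diagonal terms shrink to ρᵢσᵢ².
True-score variance = [0.88 + 0.89] + 0.9 = 1.77 + 0.9 = 2.67.
Reliability = 2.67 / 2.9 = 0.9207.

0.9207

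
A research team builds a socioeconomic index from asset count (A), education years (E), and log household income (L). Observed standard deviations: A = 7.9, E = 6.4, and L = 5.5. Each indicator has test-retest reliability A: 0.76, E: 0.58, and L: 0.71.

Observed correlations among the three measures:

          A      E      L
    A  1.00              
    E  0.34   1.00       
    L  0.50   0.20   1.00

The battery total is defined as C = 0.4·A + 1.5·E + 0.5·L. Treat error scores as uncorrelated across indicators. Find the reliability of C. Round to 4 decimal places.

Var(C) = 0.4²·7.9² + 1.5²·6.4² + 0.5²·5.5² + 2·[0.6·7.9·6.4·0.34 + 0.2·7.9·5.5·0.50 + 0.75·6.4·5.5·0.20] = 109.708 + 39.8785 = 149.587.
Because errors are independent across components, Cov(Tᵢ,Tⱼ) = Cov(Xᵢ,Xⱼ); the off-diagonal part of the true-score variance is the same as above.
True-score variance = [0.4²·7.9²·0.76 + 1.5²·6.4²·0.58 + 0.5²·5.5²·0.71] + 39.8785 = 66.4112 + 39.8785 = 106.29.
Reliability = 106.29 / 149.587 = 0.7106.

0.7106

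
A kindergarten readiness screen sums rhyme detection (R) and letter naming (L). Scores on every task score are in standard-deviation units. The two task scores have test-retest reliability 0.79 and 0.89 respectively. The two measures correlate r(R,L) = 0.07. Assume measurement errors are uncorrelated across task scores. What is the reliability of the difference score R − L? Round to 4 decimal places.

0.8280

Var(R−L) = 1 + 1 − 2·0.07 = 2 − 0.14 = 1.86.
With uncorrelated errors the cross-covariances are all true-score covariance, so they carry over unchanged; only the diagonal terms shrink to ρᵢσᵢ².
True-score variance = [0.79 + 0.89] − 0.14 = 1.68 − 0.14 = 1.54.
Reliability = 1.54 / 1.86 = 0.8280.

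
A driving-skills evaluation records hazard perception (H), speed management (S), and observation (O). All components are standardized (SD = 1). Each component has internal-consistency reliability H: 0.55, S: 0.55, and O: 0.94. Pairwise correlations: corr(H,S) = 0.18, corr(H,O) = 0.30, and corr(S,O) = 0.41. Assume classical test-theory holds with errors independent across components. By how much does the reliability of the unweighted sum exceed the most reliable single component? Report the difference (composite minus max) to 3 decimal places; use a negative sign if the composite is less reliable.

Var(sum) = 3 + 1.78 = 4.78; true-score variance = 2.04 + 1.78 = 3.82; composite reliability = 0.7992.
Max component reliability = 0.9400.
Difference = 0.7992 − 0.9400 = -0.141.

-0.141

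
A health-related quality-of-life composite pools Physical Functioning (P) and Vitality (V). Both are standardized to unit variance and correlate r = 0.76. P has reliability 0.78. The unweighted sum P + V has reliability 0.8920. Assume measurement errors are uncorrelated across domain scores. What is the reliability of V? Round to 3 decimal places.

0.840

Var(P+V) = 2 + 2·0.76 = 3.520.
True-score variance = ρ_P + ρ_V + 2·0.76, so 0.8920 = (0.78 + ρ_V + 1.52) / 3.520.
ρ_V = 0.8920·3.520 − 0.78 − 1.52 = 0.840.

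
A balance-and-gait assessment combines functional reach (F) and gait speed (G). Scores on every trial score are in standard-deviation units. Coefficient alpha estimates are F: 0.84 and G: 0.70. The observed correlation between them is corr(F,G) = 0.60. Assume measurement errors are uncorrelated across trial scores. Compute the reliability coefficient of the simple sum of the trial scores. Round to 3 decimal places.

Var(F+G) = 2 + 2·[0.60] = 2 + 1.2 = 3.2.
Under uncorrelated errors the observed covariances equal the true-score covariances, so only the own-variance terms attenuate.
True-score variance = [0.84 + 0.70] + 1.2 = 1.54 + 1.2 = 2.74.
Reliability = 2.74 / 3.2 = 0.856.

0.856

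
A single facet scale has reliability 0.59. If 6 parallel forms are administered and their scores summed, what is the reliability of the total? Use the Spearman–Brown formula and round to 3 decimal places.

0.896

ρ_k = kρ / (1 + (k−1)ρ) = 6·0.59 / (1 + 5·0.59) = 3.540 / 3.950 = 0.896.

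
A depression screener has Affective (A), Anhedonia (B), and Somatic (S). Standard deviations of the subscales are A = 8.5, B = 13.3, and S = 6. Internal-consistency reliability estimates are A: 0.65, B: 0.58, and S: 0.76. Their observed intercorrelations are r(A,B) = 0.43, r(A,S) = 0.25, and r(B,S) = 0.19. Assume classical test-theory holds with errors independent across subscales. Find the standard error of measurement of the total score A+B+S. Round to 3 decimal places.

Var(total) = 285.14 + 153.047 = 438.187.
True-score variance = 176.919 + 153.047 = 329.966, so reliability = 0.7530.
Error variance = 438.187 − 329.966 = 108.221; SEM = √108.221 = 10.403.

10.403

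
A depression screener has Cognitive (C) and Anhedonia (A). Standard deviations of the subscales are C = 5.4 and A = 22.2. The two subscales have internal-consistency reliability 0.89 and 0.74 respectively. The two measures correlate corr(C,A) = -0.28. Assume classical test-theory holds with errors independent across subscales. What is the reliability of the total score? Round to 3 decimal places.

0.711

Var(C+A) = 5.4² + 22.2² + 2·[5.4·22.2·(-0.28)] = 522 − 67.1328 = 454.867.
Because errors are independent across components, Cov(Tᵢ,Tⱼ) = Cov(Xᵢ,Xⱼ); the off-diagonal part of the true-score variance is the same as above.
True-score variance = [5.4²·0.89 + 22.2²·0.74] − 67.1328 = 390.654 − 67.1328 = 323.521.
Reliability = 323.521 / 454.867 = 0.711.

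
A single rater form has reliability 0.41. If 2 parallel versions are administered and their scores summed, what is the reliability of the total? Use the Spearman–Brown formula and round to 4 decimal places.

ρ_k = kρ / (1 + (k−1)ρ) = 2·0.41 / (1 + 1·0.41) = 0.820 / 1.410 = 0.5816.

0.5816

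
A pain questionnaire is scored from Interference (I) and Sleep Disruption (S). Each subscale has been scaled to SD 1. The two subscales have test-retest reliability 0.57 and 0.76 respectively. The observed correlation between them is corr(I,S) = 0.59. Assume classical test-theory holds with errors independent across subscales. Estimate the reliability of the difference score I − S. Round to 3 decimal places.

0.183

Var(I−S) = 1 + 1 − 2·0.59 = 2 − 1.18 = 0.82.
Under uncorrelated errors the observed covariances equal the true-score covariances, so only the own-variance terms attenuate.
True-score variance = [0.57 + 0.76] − 1.18 = 1.33 − 1.18 = 0.15.
Reliability = 0.15 / 0.82 = 0.183.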